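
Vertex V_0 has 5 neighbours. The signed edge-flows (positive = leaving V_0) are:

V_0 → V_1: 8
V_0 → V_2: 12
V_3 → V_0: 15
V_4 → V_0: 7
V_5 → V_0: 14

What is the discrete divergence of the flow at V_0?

Divergence = sum of outgoing flows = 8 + 12 + (-15) + (-7) + (-14) = -16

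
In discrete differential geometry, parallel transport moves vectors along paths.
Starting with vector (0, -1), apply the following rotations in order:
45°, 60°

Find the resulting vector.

Total rotation: 45° + 60° = 105°. Final vector: (0.9659, 0.2588)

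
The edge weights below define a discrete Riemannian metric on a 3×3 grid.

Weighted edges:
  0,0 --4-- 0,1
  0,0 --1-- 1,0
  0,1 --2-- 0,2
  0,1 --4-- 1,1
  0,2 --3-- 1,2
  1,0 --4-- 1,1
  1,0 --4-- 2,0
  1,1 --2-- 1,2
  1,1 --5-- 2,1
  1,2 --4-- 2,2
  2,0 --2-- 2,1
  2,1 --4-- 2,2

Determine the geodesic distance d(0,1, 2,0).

Shortest path: 0,1 → 0,0 → 1,0 → 2,0, total weight = 9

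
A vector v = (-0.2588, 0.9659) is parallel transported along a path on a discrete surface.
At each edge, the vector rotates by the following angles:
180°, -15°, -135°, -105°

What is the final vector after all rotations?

Total rotation: 180° + (-15°) + (-135°) + (-105°) = -75°. Final vector: (0.8660, 0.5000)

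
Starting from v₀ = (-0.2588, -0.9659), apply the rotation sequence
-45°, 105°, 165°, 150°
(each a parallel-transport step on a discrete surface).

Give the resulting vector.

Total rotation: (-45°) + 105° + 165° + 150° = 375° ≡ 15° (mod 360°). Final vector: (0, -1)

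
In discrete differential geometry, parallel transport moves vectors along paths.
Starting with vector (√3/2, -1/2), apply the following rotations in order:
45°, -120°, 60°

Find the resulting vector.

Total rotation: 45° + (-120°) + 60° = -15°. Final vector: (0.7071, -0.7071)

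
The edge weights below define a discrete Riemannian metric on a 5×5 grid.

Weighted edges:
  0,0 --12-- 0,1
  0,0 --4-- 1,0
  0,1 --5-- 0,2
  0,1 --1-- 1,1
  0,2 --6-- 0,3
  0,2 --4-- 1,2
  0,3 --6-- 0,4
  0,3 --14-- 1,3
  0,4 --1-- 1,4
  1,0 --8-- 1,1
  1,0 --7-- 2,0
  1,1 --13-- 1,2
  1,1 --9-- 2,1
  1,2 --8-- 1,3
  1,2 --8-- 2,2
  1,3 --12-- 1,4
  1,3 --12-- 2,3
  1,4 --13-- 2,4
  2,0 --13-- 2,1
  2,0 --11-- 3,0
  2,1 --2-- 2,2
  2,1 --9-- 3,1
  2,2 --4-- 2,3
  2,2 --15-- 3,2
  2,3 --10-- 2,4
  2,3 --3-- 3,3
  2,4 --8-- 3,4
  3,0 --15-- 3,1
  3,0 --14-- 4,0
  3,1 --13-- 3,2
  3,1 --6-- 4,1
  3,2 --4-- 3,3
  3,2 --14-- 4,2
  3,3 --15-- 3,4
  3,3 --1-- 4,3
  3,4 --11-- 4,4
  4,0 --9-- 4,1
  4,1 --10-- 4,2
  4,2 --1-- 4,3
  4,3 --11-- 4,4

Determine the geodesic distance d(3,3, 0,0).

Shortest path: 3,3 → 2,3 → 2,2 → 2,1 → 1,1 → 1,0 → 0,0, total weight = 30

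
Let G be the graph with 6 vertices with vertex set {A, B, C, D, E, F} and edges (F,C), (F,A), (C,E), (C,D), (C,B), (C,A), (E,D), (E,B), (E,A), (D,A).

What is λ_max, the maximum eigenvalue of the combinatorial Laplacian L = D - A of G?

Degrees: deg(A) = 4, deg(B) = 2, deg(C) = 5, deg(D) = 3, deg(E) = 4, deg(F) = 2.
L = D − A with rows/columns ordered (A, B, C, D, E, F):
  [ 4,  0, -1, -1, -1, -1]
  [ 0,  2, -1,  0, -1,  0]
  [-1, -1,  5, -1, -1, -1]
  [-1,  0, -1,  3, -1,  0]
  [-1, -1, -1, -1,  4,  0]
  [-1,  0, -1,  0,  0,  2]
Characteristic polynomial: det(λI − L) = λ(λ² − 7λ + 9)(λ² − 7λ + 11)(λ − 6).
Roots: λ = 0; (λ² − 7λ + 9) = 0 ⇒ λ = (7 ± √13)/2 ≈ 1.6972, 5.3028; (λ² − 7λ + 11) = 0 ⇒ λ = (7 ± √5)/2 ≈ 2.382, 4.618; (λ − 6) = 0 ⇒ λ = 6.
(Check: the roots sum (with multiplicity) to 20, matching trace L = Σdeg = 2·10 = 20.)
Laplacian eigenvalues: [0.0, 1.6972, 2.382, 4.618, 5.3028, 6.0]. Largest eigenvalue (spectral radius) = 6.0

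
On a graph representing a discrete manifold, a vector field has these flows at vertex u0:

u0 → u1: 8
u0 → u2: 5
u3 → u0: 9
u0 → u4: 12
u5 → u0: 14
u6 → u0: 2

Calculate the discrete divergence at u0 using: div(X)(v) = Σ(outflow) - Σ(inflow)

Divergence = sum of outgoing flows = 8 + 5 + (-9) + 12 + (-14) + (-2) = 0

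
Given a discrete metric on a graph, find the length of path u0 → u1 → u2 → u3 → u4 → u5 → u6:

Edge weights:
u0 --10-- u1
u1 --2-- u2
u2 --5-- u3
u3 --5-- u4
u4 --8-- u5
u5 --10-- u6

Arc length = 10 + 2 + 5 + 5 + 8 + 10 = 40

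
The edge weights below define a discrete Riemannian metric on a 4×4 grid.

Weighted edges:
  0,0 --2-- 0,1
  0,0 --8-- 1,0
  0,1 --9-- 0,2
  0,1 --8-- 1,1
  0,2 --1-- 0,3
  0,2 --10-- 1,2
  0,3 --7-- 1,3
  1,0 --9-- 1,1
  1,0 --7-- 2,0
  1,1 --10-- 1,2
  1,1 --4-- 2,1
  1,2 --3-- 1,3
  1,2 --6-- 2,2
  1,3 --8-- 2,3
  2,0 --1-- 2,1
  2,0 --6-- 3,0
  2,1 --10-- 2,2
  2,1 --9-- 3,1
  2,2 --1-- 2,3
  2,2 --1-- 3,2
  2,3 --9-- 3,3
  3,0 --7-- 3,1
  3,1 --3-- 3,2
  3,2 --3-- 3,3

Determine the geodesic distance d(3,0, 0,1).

Shortest path: 3,0 → 2,0 → 2,1 → 1,1 → 0,1, total weight = 19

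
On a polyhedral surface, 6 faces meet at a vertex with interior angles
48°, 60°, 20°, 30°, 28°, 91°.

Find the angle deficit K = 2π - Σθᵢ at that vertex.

Sum of angles = 277°. K = 360° - 277° = 83° = 83π/180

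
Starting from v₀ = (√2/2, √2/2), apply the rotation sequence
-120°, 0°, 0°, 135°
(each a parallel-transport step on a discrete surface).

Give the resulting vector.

Total rotation: (-120°) + 0° + 0° + 135° = 15°. Final vector: (0.5000, 0.8660)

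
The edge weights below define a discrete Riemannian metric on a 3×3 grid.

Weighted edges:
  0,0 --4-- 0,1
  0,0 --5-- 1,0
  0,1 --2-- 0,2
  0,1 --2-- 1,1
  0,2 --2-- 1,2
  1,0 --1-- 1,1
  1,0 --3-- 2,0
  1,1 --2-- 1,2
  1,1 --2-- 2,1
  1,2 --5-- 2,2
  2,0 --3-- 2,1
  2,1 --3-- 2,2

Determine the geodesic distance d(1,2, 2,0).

Shortest path: 1,2 → 1,1 → 1,0 → 2,0, total weight = 6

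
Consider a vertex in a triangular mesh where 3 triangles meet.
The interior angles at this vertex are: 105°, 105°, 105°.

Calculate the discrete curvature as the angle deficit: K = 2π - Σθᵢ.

Sum of angles = 315°. K = 360° - 315° = 45°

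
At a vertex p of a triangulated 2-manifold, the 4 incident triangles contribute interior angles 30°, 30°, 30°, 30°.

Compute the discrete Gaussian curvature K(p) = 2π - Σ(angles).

Sum of angles = 120°. K = 360° - 120° = 240°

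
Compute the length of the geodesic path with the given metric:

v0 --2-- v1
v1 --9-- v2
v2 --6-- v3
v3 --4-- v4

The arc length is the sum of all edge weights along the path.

Arc length = 2 + 9 + 6 + 4 = 21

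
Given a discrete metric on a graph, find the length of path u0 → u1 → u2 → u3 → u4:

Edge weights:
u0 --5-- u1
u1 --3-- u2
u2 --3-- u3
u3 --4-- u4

Arc length = 5 + 3 + 3 + 4 = 15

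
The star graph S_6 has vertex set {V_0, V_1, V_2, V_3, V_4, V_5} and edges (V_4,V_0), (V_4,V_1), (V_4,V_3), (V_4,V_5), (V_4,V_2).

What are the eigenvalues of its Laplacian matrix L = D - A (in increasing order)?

The star S_6 is the complete bipartite graph K_{1,5} (one hub of degree 5, 5 leaves of degree 1). The Laplacian spectrum of K_{p,q} is 0, p (multiplicity q−1), q (multiplicity p−1), p+q. With p = 1, q = 5: 0 once, 1 with multiplicity 4, and 6 once. (Check: trace L = sum of degrees = 10 = 4·1 + 6.)
Laplacian eigenvalues (increasing order): [0.0, 1.0, 1.0, 1.0, 1.0, 6.0]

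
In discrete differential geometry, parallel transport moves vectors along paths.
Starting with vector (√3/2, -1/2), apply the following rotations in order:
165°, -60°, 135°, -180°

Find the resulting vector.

Total rotation: 165° + (-60°) + 135° + (-180°) = 60°. Final vector: (0.8660, 0.5000)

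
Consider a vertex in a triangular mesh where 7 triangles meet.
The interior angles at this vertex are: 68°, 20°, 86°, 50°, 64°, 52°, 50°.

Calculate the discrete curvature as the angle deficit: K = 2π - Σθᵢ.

Sum of angles = 390°. K = 360° - 390° = -30° = -π/6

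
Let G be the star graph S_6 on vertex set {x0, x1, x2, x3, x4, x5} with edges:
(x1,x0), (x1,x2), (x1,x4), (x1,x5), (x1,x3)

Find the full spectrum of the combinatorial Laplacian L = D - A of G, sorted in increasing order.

The star S_6 is the complete bipartite graph K_{1,5} (one hub of degree 5, 5 leaves of degree 1). The Laplacian spectrum of K_{p,q} is 0, p (multiplicity q−1), q (multiplicity p−1), p+q. With p = 1, q = 5: 0 once, 1 with multiplicity 4, and 6 once. (Check: trace L = sum of degrees = 10 = 4·1 + 6.)
Laplacian eigenvalues (increasing order): [0.0, 1.0, 1.0, 1.0, 1.0, 6.0]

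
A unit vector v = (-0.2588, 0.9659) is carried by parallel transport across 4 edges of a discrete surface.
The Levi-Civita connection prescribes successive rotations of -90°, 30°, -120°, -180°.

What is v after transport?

Total rotation: (-90°) + 30° + (-120°) + (-180°) = -360° ≡ 0° (mod 360°). Final vector: (-0.2588, 0.9659)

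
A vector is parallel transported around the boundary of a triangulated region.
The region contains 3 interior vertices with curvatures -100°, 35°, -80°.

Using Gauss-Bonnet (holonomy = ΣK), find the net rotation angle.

Holonomy = total enclosed curvature = (-100°) + 35° + (-80°) = -145°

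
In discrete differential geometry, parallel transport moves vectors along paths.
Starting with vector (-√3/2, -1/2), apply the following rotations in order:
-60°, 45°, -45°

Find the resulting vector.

Total rotation: (-60°) + 45° + (-45°) = -60°. Final vector: (-0.8660, 0.5000)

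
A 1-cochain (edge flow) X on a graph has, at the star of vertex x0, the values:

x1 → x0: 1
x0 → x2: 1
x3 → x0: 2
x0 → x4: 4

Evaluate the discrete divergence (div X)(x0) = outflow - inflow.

Divergence = sum of outgoing flows = (-1) + 1 + (-2) + 4 = 2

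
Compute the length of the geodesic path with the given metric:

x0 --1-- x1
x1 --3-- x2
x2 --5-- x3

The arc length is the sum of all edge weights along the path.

Arc length = 1 + 3 + 5 = 9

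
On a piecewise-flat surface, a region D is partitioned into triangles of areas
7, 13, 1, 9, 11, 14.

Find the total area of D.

7 + 13 + 1 + 9 + 11 + 14 = 55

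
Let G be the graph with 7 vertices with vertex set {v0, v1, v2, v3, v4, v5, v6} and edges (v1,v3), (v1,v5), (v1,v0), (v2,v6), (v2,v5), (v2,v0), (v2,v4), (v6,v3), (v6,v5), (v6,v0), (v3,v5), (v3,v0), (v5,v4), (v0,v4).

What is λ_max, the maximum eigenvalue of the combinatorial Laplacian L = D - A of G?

Degrees: deg(v0) = 5, deg(v1) = 3, deg(v2) = 4, deg(v3) = 4, deg(v4) = 3, deg(v5) = 5, deg(v6) = 4.
L = D − A with rows/columns ordered (v0, v1, v2, v3, v4, v5, v6):
  [ 5, -1, -1, -1, -1,  0, -1]
  [-1,  3,  0, -1,  0, -1,  0]
  [-1,  0,  4,  0, -1, -1, -1]
  [-1, -1,  0,  4,  0, -1, -1]
  [-1,  0, -1,  0,  3, -1,  0]
  [ 0, -1, -1, -1, -1,  5, -1]
  [-1,  0, -1, -1,  0, -1,  4]
Characteristic polynomial: det(λI − L) = λ(λ² − 7λ + 11)(λ² − 9λ + 19)(λ − 5)(λ − 7).
Roots: λ = 0; (λ² − 7λ + 11) = 0 ⇒ λ = (7 ± √5)/2 ≈ 2.382, 4.618; (λ² − 9λ + 19) = 0 ⇒ λ = (9 ± √5)/2 ≈ 3.382, 5.618; (λ − 5) = 0 ⇒ λ = 5; (λ − 7) = 0 ⇒ λ = 7.
(Check: the roots sum (with multiplicity) to 28, matching trace L = Σdeg = 2·14 = 28.)
Laplacian eigenvalues: [0.0, 2.382, 3.382, 4.618, 5.0, 5.618, 7.0]. Largest eigenvalue (spectral radius) = 7.0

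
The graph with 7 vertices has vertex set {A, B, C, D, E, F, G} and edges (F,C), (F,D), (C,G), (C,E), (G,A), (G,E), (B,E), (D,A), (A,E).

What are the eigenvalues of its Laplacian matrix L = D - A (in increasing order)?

Degrees: deg(A) = 3, deg(B) = 1, deg(C) = 3, deg(D) = 2, deg(E) = 4, deg(F) = 2, deg(G) = 3.
L = D − A with rows/columns ordered (A, B, C, D, E, F, G):
  [ 3,  0,  0, -1, -1,  0, -1]
  [ 0,  1,  0,  0, -1,  0,  0]
  [ 0,  0,  3,  0, -1, -1, -1]
  [-1,  0,  0,  2,  0, -1,  0]
  [-1, -1, -1,  0,  4,  0, -1]
  [ 0,  0, -1, -1,  0,  2,  0]
  [-1,  0, -1,  0, -1,  0,  3]
Characteristic polynomial: det(λI − L) = λ(λ² − 6λ + 4)(λ² − 6λ + 7)(λ − 2)(λ − 4).
Roots: λ = 0; (λ² − 6λ + 4) = 0 ⇒ λ = 3 ± √5 ≈ 0.7639, 5.2361; (λ² − 6λ + 7) = 0 ⇒ λ = 3 ± √2 ≈ 1.5858, 4.4142; (λ − 2) = 0 ⇒ λ = 2; (λ − 4) = 0 ⇒ λ = 4.
(Check: the roots sum (with multiplicity) to 18, matching trace L = Σdeg = 2·9 = 18.)
Laplacian eigenvalues (increasing order): [0.0, 0.7639, 1.5858, 2.0, 4.0, 4.4142, 5.2361]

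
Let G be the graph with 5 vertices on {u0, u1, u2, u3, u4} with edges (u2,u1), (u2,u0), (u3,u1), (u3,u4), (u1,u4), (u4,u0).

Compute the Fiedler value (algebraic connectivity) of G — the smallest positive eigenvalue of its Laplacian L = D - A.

Degrees: deg(u0) = 2, deg(u1) = 3, deg(u2) = 2, deg(u3) = 2, deg(u4) = 3.
L = D − A with rows/columns ordered (u0, u1, u2, u3, u4):
  [ 2,  0, -1,  0, -1]
  [ 0,  3, -1, -1, -1]
  [-1, -1,  2,  0,  0]
  [ 0, -1,  0,  2, -1]
  [-1, -1,  0, -1,  3]
Characteristic polynomial: det(λI − L) = λ(λ² − 5λ + 5)(λ² − 7λ + 11).
Roots: λ = 0; (λ² − 5λ + 5) = 0 ⇒ λ = (5 ± √5)/2 ≈ 1.382, 3.618; (λ² − 7λ + 11) = 0 ⇒ λ = (7 ± √5)/2 ≈ 2.382, 4.618.
(Check: the roots sum (with multiplicity) to 12, matching trace L = Σdeg = 2·6 = 12.)
Laplacian eigenvalues: [0.0, 1.382, 2.382, 3.618, 4.618]. Algebraic connectivity (smallest non-zero eigenvalue) = 1.382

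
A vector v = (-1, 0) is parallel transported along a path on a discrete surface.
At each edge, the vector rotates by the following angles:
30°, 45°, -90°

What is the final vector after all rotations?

Total rotation: 30° + 45° + (-90°) = -15°. Final vector: (-0.9659, 0.2588)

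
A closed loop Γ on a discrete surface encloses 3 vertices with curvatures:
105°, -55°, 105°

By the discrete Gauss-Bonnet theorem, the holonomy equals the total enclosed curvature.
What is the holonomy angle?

Holonomy = total enclosed curvature = 105° + (-55°) + 105° = 155°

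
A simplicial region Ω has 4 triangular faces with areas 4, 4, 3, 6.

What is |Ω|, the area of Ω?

4 + 4 + 3 + 6 = 17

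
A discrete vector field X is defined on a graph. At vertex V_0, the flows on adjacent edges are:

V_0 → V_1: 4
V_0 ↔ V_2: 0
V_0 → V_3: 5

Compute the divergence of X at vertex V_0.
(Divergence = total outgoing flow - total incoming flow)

Divergence = sum of outgoing flows = 4 + 0 + 5 = 9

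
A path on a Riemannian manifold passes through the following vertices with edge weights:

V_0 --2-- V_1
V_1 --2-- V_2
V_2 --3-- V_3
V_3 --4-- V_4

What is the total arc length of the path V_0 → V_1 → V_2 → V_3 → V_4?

Arc length = 2 + 2 + 3 + 4 = 11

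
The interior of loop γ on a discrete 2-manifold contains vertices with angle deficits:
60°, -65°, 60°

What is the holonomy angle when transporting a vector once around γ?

Holonomy = total enclosed curvature = 60° + (-65°) + 60° = 55°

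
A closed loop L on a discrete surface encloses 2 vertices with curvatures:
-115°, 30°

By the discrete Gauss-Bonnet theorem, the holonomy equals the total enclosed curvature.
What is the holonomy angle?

Holonomy = total enclosed curvature = (-115°) + 30° = -85°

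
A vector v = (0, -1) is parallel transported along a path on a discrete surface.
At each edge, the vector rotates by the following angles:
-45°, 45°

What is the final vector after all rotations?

Total rotation: (-45°) + 45° = 0°. Final vector: (0, -1)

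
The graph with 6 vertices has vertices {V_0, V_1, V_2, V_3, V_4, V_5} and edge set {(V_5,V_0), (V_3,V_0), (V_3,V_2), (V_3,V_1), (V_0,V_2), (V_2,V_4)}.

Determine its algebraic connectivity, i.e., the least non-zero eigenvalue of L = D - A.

Degrees: deg(V_0) = 3, deg(V_1) = 1, deg(V_2) = 3, deg(V_3) = 3, deg(V_4) = 1, deg(V_5) = 1.
L = D − A with rows/columns ordered (V_0, V_1, V_2, V_3, V_4, V_5):
  [ 3,  0, -1, -1,  0, -1]
  [ 0,  1,  0, -1,  0,  0]
  [-1,  0,  3, -1, -1,  0]
  [-1, -1, -1,  3,  0,  0]
  [ 0,  0, -1,  0,  1,  0]
  [-1,  0,  0,  0,  0,  1]
Characteristic polynomial: det(λI − L) = λ(λ² − 5λ + 3)²(λ − 2).
Roots: λ = 0; (λ² − 5λ + 3) = 0 ⇒ λ = (5 ± √13)/2 ≈ 0.6972, 4.3028 (multiplicity 2); (λ − 2) = 0 ⇒ λ = 2.
(Check: the roots sum (with multiplicity) to 12, matching trace L = Σdeg = 2·6 = 12.)
Laplacian eigenvalues: [0.0, 0.6972, 0.6972, 2.0, 4.3028, 4.3028]. Algebraic connectivity (smallest non-zero eigenvalue) = 0.6972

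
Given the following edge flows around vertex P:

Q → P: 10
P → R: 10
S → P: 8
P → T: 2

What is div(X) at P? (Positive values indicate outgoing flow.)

Divergence = sum of outgoing flows = (-10) + 10 + (-8) + 2 = -6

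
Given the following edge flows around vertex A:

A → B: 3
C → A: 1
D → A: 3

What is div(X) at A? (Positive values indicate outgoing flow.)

Divergence = sum of outgoing flows = 3 + (-1) + (-3) = -1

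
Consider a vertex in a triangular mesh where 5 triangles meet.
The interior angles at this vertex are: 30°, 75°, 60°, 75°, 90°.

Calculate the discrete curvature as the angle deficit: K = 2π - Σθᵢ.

Sum of angles = 330°. K = 360° - 330° = 30° = π/6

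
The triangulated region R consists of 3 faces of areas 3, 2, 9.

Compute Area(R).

3 + 2 + 9 = 14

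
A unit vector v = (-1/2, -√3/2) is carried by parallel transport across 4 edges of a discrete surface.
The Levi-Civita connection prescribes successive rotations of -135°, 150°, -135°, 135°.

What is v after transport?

Total rotation: (-135°) + 150° + (-135°) + 135° = 15°. Final vector: (-0.2588, -0.9659)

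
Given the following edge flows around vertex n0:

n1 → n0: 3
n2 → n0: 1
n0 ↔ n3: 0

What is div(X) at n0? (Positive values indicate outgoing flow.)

Divergence = sum of outgoing flows = (-3) + (-1) + 0 = -4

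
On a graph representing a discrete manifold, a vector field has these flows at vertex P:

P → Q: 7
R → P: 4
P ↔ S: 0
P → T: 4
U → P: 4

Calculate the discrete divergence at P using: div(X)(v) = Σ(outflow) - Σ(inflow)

Divergence = sum of outgoing flows = 7 + (-4) + 0 + 4 + (-4) = 3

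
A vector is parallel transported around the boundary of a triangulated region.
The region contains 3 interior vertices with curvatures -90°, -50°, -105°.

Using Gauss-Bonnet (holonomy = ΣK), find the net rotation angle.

Holonomy = total enclosed curvature = (-90°) + (-50°) + (-105°) = -245°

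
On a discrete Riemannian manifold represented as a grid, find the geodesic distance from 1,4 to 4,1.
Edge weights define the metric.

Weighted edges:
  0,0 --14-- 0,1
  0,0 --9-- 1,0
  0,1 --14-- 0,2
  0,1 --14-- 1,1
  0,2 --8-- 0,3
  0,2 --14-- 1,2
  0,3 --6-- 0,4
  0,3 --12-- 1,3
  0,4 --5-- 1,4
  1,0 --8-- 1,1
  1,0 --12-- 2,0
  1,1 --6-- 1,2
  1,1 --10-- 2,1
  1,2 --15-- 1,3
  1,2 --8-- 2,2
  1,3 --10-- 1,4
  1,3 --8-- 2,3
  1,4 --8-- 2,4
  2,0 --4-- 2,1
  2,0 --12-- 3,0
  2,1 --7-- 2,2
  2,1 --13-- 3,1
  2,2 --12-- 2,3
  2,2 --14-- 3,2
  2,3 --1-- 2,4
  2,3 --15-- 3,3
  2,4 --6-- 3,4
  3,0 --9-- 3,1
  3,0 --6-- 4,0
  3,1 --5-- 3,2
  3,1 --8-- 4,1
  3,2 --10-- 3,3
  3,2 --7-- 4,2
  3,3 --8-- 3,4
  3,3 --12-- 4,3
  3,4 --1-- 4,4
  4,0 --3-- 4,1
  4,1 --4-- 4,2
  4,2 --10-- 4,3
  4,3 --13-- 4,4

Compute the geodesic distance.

Shortest path: 1,4 → 2,4 → 3,4 → 4,4 → 4,3 → 4,2 → 4,1, total weight = 42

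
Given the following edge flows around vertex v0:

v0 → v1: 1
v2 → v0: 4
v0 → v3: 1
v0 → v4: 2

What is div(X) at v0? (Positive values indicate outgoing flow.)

Divergence = sum of outgoing flows = 1 + (-4) + 1 + 2 = 0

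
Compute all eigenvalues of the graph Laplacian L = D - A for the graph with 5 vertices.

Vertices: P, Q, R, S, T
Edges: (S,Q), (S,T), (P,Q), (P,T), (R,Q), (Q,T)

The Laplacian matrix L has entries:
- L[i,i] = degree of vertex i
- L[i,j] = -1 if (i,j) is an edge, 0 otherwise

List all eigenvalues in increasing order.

Degrees: deg(P) = 2, deg(Q) = 4, deg(R) = 1, deg(S) = 2, deg(T) = 3.
L = D − A with rows/columns ordered (P, Q, R, S, T):
  [ 2, -1,  0,  0, -1]
  [-1,  4, -1, -1, -1]
  [ 0, -1,  1,  0,  0]
  [ 0, -1,  0,  2, -1]
  [-1, -1,  0, -1,  3]
Characteristic polynomial: det(λI − L) = λ(λ − 1)(λ − 2)(λ − 4)(λ − 5).
Roots: λ = 0; (λ − 1) = 0 ⇒ λ = 1; (λ − 2) = 0 ⇒ λ = 2; (λ − 4) = 0 ⇒ λ = 4; (λ − 5) = 0 ⇒ λ = 5.
(Check: the roots sum (with multiplicity) to 12, matching trace L = Σdeg = 2·6 = 12.)
Laplacian eigenvalues (increasing order): [0.0, 1.0, 2.0, 4.0, 5.0]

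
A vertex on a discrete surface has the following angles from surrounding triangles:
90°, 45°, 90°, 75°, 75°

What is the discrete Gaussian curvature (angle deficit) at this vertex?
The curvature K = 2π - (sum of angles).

Sum of angles = 375°. K = 360° - 375° = -15° = -π/12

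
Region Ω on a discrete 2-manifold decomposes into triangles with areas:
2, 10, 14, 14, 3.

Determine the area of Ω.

2 + 10 + 14 + 14 + 3 = 43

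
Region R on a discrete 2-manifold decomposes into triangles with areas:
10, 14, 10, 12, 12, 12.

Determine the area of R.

10 + 14 + 10 + 12 + 12 + 12 = 70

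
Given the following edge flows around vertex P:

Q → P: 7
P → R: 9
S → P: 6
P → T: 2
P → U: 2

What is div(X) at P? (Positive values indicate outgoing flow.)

Divergence = sum of outgoing flows = (-7) + 9 + (-6) + 2 + 2 = 0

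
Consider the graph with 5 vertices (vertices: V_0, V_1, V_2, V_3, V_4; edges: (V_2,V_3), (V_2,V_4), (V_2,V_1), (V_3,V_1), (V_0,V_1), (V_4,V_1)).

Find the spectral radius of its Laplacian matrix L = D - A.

Degrees: deg(V_0) = 1, deg(V_1) = 4, deg(V_2) = 3, deg(V_3) = 2, deg(V_4) = 2.
L = D − A with rows/columns ordered (V_0, V_1, V_2, V_3, V_4):
  [ 1, -1,  0,  0,  0]
  [-1,  4, -1, -1, -1]
  [ 0, -1,  3, -1, -1]
  [ 0, -1, -1,  2,  0]
  [ 0, -1, -1,  0,  2]
Characteristic polynomial: det(λI − L) = λ(λ − 1)(λ − 2)(λ − 4)(λ − 5).
Roots: λ = 0; (λ − 1) = 0 ⇒ λ = 1; (λ − 2) = 0 ⇒ λ = 2; (λ − 4) = 0 ⇒ λ = 4; (λ − 5) = 0 ⇒ λ = 5.
(Check: the roots sum (with multiplicity) to 12, matching trace L = Σdeg = 2·6 = 12.)
Laplacian eigenvalues: [0.0, 1.0, 2.0, 4.0, 5.0]. Largest eigenvalue (spectral radius) = 5.0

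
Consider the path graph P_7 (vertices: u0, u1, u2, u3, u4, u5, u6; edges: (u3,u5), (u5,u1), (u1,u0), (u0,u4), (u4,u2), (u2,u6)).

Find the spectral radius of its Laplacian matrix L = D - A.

The path graph P_n has Laplacian eigenvalues λ_k = 2 − 2cos(kπ/n), k = 0, 1, …, n−1. Here n = 7:
k=0: 2 − 2cos(0) = 0.0; k=1: 2 − 2cos(π/7) = 0.1981; k=2: 2 − 2cos(2π/7) = 0.753; k=3: 2 − 2cos(3π/7) = 1.555; k=4: 2 − 2cos(4π/7) = 2.445; k=5: 2 − 2cos(5π/7) = 3.247; k=6: 2 − 2cos(6π/7) = 3.8019.
Laplacian eigenvalues: [0.0, 0.1981, 0.753, 1.555, 2.445, 3.247, 3.8019]. Largest eigenvalue (spectral radius) = 3.8019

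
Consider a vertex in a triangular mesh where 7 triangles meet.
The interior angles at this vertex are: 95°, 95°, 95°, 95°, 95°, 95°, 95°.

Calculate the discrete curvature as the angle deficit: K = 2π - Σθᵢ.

Sum of angles = 665°. K = 360° - 665° = -305°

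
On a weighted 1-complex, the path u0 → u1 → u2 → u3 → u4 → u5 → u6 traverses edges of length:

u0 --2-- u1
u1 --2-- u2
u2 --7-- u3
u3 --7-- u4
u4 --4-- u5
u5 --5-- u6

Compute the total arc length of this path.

Arc length = 2 + 2 + 7 + 7 + 4 + 5 = 27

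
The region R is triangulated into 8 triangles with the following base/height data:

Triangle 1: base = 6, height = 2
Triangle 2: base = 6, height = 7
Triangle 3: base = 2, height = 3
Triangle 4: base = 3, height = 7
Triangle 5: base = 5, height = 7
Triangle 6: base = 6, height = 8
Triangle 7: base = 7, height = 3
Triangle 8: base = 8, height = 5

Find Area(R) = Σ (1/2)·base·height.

(1/2)×6×2 + (1/2)×6×7 + (1/2)×2×3 + (1/2)×3×7 + (1/2)×5×7 + (1/2)×6×8 + (1/2)×7×3 + (1/2)×8×5 = 112.5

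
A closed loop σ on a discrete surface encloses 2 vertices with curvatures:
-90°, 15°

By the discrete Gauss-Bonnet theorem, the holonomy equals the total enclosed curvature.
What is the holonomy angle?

Holonomy = total enclosed curvature = (-90°) + 15° = -75°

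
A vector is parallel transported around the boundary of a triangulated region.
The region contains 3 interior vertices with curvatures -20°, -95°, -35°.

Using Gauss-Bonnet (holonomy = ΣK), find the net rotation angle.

Holonomy = total enclosed curvature = (-20°) + (-95°) + (-35°) = -150°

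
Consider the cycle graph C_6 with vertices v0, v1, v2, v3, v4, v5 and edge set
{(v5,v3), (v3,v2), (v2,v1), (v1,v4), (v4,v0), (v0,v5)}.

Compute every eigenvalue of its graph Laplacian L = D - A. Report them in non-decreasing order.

The cycle graph C_n has Laplacian eigenvalues λ_k = 2 − 2cos(2πk/n), k = 0, 1, …, n−1. Here n = 6:
k=0: 2 − 2cos(0) = 0.0; k=1: 2 − 2cos(π/3) = 1.0; k=2: 2 − 2cos(2π/3) = 3.0; k=3: 2 − 2cos(π) = 4.0; k=4: 2 − 2cos(4π/3) = 3.0; k=5: 2 − 2cos(5π/3) = 1.0.
Laplacian eigenvalues (increasing order): [0.0, 1.0, 1.0, 3.0, 3.0, 4.0]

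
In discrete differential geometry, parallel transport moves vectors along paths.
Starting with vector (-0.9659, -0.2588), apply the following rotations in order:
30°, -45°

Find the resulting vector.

Total rotation: 30° + (-45°) = -15°. Final vector: (-1, 0)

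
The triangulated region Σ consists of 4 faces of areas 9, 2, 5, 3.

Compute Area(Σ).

9 + 2 + 5 + 3 = 19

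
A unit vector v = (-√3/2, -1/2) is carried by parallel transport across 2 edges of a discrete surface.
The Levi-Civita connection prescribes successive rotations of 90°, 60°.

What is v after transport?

Total rotation: 90° + 60° = 150°. Final vector: (1, 0)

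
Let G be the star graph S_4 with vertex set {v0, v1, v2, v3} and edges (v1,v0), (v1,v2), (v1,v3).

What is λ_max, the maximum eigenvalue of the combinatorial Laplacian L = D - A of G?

The star S_4 is the complete bipartite graph K_{1,3} (one hub of degree 3, 3 leaves of degree 1). The Laplacian spectrum of K_{p,q} is 0, p (multiplicity q−1), q (multiplicity p−1), p+q. With p = 1, q = 3: 0 once, 1 with multiplicity 2, and 4 once. (Check: trace L = sum of degrees = 6 = 2·1 + 4.)
Laplacian eigenvalues: [0.0, 1.0, 1.0, 4.0]. Largest eigenvalue (spectral radius) = 4.0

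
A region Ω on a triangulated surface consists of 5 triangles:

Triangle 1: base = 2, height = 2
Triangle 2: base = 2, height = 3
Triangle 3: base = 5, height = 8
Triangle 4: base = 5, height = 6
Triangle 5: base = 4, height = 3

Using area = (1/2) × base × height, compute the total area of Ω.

(1/2)×2×2 + (1/2)×2×3 + (1/2)×5×8 + (1/2)×5×6 + (1/2)×4×3 = 46.0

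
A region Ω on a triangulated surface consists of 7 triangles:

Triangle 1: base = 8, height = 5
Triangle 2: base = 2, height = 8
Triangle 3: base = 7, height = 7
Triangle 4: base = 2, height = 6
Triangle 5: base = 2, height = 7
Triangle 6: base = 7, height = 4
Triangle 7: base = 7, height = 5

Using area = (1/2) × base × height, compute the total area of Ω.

(1/2)×8×5 + (1/2)×2×8 + (1/2)×7×7 + (1/2)×2×6 + (1/2)×2×7 + (1/2)×7×4 + (1/2)×7×5 = 97.0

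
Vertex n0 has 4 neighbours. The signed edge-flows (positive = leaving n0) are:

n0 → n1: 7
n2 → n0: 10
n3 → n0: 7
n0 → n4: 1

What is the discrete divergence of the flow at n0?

Divergence = sum of outgoing flows = 7 + (-10) + (-7) + 1 = -9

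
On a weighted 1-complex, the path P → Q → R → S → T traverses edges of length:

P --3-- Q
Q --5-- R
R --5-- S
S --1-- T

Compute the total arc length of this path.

Arc length = 3 + 5 + 5 + 1 = 14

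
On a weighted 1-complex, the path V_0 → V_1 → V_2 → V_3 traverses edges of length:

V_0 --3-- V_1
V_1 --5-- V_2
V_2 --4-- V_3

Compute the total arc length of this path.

Arc length = 3 + 5 + 4 = 12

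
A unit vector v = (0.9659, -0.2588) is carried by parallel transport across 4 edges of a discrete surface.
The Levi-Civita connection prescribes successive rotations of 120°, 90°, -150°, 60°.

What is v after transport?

Total rotation: 120° + 90° + (-150°) + 60° = 120°. Final vector: (-0.2588, 0.9659)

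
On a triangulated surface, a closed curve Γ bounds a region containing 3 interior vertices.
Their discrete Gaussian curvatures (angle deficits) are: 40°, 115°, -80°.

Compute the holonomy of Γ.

Holonomy = total enclosed curvature = 40° + 115° + (-80°) = 75°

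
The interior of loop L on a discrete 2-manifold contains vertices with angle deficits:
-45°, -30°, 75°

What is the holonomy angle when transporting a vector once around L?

Holonomy = total enclosed curvature = (-45°) + (-30°) + 75° = 0°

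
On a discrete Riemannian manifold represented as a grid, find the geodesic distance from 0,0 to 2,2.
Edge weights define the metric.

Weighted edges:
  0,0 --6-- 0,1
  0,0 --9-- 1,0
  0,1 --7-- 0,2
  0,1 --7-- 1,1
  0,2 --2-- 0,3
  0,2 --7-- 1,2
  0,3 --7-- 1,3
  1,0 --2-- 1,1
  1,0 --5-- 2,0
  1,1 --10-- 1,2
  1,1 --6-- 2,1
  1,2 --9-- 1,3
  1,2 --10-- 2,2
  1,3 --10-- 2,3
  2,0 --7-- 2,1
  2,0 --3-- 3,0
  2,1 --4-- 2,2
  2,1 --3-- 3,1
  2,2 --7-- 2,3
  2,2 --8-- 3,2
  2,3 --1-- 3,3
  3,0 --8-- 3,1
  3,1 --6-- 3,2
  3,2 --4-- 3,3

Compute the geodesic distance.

Shortest path: 0,0 → 1,0 → 1,1 → 2,1 → 2,2, total weight = 21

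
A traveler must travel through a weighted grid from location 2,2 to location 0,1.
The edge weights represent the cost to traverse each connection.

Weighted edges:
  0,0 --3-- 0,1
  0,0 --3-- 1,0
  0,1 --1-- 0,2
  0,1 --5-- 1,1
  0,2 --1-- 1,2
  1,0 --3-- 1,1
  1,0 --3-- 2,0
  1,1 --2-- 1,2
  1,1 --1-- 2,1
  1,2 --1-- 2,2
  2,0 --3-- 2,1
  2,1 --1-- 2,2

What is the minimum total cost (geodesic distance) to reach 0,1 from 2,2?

Shortest path: 2,2 → 1,2 → 0,2 → 0,1, total weight = 3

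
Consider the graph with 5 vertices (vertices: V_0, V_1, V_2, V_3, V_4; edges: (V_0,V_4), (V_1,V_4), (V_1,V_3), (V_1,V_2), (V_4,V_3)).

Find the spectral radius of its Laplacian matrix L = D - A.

Degrees: deg(V_0) = 1, deg(V_1) = 3, deg(V_2) = 1, deg(V_3) = 2, deg(V_4) = 3.
L = D − A with rows/columns ordered (V_0, V_1, V_2, V_3, V_4):
  [ 1,  0,  0,  0, -1]
  [ 0,  3, -1, -1, -1]
  [ 0, -1,  1,  0,  0]
  [ 0, -1,  0,  2, -1]
  [-1, -1,  0, -1,  3]
Characteristic polynomial: det(λI − L) = λ(λ² − 5λ + 3)(λ² − 5λ + 5).
Roots: λ = 0; (λ² − 5λ + 3) = 0 ⇒ λ = (5 ± √13)/2 ≈ 0.6972, 4.3028; (λ² − 5λ + 5) = 0 ⇒ λ = (5 ± √5)/2 ≈ 1.382, 3.618.
(Check: the roots sum (with multiplicity) to 10, matching trace L = Σdeg = 2·5 = 10.)
Laplacian eigenvalues: [0.0, 0.6972, 1.382, 3.618, 4.3028]. Largest eigenvalue (spectral radius) = 4.3028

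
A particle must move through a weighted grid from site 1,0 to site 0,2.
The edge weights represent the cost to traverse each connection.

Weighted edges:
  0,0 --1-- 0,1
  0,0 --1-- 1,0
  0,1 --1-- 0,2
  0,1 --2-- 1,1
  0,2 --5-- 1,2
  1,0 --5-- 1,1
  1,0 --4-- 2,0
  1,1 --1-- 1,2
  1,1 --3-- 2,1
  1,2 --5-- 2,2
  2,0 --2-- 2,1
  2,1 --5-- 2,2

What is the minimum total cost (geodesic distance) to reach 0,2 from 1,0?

Shortest path: 1,0 → 0,0 → 0,1 → 0,2, total weight = 3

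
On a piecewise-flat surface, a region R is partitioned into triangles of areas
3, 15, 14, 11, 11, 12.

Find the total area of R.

3 + 15 + 14 + 11 + 11 + 12 = 66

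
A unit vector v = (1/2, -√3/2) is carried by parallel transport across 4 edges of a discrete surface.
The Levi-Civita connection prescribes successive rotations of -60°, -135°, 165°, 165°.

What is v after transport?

Total rotation: (-60°) + (-135°) + 165° + 165° = 135°. Final vector: (0.2588, 0.9659)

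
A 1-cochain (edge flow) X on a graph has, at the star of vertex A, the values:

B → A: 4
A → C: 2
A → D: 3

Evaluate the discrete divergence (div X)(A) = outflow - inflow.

Divergence = sum of outgoing flows = (-4) + 2 + 3 = 1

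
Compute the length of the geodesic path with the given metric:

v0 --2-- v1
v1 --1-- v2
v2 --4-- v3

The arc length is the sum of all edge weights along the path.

Arc length = 2 + 1 + 4 = 7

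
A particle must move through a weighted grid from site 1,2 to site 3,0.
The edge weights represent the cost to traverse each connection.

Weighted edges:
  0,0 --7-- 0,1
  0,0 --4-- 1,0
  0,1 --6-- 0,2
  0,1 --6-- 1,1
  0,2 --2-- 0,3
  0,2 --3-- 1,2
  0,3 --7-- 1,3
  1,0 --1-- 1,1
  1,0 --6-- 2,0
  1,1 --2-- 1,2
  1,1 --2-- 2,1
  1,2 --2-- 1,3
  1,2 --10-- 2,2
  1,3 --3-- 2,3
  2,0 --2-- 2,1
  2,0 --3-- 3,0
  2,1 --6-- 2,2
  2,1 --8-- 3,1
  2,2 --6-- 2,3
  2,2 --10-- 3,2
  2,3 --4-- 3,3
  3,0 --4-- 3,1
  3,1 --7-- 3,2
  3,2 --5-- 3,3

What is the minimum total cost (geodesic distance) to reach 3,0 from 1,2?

Shortest path: 1,2 → 1,1 → 2,1 → 2,0 → 3,0, total weight = 9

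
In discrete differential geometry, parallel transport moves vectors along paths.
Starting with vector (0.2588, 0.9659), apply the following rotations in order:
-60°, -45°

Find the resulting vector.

Total rotation: (-60°) + (-45°) = -105°. Final vector: (0.8660, -0.5000)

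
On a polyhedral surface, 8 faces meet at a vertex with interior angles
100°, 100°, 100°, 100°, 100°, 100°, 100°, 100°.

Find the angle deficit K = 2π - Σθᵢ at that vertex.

Sum of angles = 800°. K = 360° - 800° = -440° = -22π/9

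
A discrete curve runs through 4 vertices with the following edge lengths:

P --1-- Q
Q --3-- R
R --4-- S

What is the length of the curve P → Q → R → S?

Arc length = 1 + 3 + 4 = 8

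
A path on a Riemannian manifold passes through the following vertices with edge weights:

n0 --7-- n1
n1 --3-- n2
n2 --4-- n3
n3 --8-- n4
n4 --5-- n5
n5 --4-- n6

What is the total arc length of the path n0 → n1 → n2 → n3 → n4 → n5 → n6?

Arc length = 7 + 3 + 4 + 8 + 5 + 4 = 31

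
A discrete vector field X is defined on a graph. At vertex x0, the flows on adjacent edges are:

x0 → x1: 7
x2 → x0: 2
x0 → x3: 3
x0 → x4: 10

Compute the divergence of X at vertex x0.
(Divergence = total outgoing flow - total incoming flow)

Divergence = sum of outgoing flows = 7 + (-2) + 3 + 10 = 18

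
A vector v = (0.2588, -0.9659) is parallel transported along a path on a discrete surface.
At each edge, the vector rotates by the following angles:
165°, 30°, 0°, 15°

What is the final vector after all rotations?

Total rotation: 165° + 30° + 0° + 15° = 210° ≡ -150° (mod 360°). Final vector: (-0.7071, 0.7071)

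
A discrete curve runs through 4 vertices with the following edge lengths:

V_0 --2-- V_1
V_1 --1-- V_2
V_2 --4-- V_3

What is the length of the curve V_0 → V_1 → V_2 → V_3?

Arc length = 2 + 1 + 4 = 7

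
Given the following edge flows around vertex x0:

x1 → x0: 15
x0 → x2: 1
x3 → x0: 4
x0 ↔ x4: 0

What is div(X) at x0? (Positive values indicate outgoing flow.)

Divergence = sum of outgoing flows = (-15) + 1 + (-4) + 0 = -18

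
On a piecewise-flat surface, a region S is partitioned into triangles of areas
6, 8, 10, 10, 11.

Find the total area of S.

6 + 8 + 10 + 10 + 11 = 45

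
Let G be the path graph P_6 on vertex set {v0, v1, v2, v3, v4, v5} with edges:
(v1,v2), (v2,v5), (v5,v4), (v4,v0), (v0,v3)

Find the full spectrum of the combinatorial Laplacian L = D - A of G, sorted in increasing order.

The path graph P_n has Laplacian eigenvalues λ_k = 2 − 2cos(kπ/n), k = 0, 1, …, n−1. Here n = 6:
k=0: 2 − 2cos(0) = 0.0; k=1: 2 − 2cos(π/6) = 0.2679; k=2: 2 − 2cos(π/3) = 1.0; k=3: 2 − 2cos(π/2) = 2.0; k=4: 2 − 2cos(2π/3) = 3.0; k=5: 2 − 2cos(5π/6) = 3.7321.
Laplacian eigenvalues (increasing order): [0.0, 0.2679, 1.0, 2.0, 3.0, 3.7321]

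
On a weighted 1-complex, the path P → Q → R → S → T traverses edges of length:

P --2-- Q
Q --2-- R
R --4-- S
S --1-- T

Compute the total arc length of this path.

Arc length = 2 + 2 + 4 + 1 = 9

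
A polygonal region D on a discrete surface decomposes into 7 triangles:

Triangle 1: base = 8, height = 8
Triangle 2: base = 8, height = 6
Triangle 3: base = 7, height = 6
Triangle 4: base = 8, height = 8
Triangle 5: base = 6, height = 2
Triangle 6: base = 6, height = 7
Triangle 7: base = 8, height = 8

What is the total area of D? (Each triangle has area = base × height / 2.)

(1/2)×8×8 + (1/2)×8×6 + (1/2)×7×6 + (1/2)×8×8 + (1/2)×6×2 + (1/2)×6×7 + (1/2)×8×8 = 168.0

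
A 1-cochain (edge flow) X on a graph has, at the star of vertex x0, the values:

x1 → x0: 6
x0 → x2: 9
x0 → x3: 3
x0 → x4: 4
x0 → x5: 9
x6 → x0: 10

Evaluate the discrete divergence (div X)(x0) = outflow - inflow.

Divergence = sum of outgoing flows = (-6) + 9 + 3 + 4 + 9 + (-10) = 9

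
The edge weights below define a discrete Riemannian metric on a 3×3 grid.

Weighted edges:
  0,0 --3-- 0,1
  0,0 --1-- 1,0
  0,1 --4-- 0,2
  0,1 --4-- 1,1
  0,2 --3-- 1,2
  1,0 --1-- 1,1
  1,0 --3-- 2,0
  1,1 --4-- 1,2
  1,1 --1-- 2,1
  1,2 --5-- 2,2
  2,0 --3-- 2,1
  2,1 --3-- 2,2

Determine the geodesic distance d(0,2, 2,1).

Shortest path: 0,2 → 1,2 → 1,1 → 2,1, total weight = 8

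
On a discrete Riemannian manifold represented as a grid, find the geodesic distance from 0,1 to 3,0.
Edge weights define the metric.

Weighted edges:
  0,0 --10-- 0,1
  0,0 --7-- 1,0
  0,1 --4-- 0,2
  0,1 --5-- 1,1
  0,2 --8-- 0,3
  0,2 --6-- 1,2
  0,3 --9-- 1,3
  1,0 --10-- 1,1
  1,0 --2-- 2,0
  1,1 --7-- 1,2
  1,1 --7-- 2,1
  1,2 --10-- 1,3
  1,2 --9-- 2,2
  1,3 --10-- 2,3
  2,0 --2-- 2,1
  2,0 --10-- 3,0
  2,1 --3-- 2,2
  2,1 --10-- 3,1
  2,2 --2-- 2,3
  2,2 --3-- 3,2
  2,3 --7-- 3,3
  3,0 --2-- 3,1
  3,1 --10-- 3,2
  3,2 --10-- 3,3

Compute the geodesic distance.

Shortest path: 0,1 → 1,1 → 2,1 → 2,0 → 3,0, total weight = 24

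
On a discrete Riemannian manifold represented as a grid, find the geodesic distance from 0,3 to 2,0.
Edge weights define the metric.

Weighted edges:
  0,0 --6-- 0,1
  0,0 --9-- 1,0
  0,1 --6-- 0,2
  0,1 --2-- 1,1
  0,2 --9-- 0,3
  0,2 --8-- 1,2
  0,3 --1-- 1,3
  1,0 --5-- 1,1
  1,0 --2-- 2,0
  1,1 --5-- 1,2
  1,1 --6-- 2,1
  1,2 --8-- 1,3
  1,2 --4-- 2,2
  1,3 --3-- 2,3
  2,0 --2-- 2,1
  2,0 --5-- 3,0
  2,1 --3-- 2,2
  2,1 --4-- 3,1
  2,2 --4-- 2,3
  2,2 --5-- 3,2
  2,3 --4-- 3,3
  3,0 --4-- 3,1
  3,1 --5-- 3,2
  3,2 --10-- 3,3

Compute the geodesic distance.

Shortest path: 0,3 → 1,3 → 2,3 → 2,2 → 2,1 → 2,0, total weight = 13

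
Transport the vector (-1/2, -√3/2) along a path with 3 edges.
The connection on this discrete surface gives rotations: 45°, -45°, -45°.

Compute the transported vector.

Total rotation: 45° + (-45°) + (-45°) = -45°. Final vector: (-0.9659, -0.2588)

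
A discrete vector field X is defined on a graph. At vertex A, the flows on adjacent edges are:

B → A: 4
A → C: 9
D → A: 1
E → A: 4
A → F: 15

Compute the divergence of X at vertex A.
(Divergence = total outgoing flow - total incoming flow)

Divergence = sum of outgoing flows = (-4) + 9 + (-1) + (-4) + 15 = 15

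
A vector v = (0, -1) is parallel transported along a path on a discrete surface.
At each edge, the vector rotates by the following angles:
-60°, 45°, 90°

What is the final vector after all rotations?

Total rotation: (-60°) + 45° + 90° = 75°. Final vector: (0.9659, -0.2588)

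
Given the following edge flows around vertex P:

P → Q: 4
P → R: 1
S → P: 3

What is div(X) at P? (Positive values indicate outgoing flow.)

Divergence = sum of outgoing flows = 4 + 1 + (-3) = 2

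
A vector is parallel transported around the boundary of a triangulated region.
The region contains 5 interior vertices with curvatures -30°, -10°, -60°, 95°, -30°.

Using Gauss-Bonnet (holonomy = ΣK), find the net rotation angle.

Holonomy = total enclosed curvature = (-30°) + (-10°) + (-60°) + 95° + (-30°) = -35°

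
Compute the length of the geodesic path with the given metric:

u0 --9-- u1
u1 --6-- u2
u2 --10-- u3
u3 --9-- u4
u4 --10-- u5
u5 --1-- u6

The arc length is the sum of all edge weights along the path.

Arc length = 9 + 6 + 10 + 9 + 10 + 1 = 45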